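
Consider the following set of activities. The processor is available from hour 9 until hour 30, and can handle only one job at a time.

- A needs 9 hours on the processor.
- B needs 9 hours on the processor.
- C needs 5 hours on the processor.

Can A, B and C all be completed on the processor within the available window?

No

The processor window is 30 − 9 = 21 hours.
Running back to back, the jobs need 9 + 9 + 5 = 23 hours on the processor.
Since 23 > 21, they cannot all fit.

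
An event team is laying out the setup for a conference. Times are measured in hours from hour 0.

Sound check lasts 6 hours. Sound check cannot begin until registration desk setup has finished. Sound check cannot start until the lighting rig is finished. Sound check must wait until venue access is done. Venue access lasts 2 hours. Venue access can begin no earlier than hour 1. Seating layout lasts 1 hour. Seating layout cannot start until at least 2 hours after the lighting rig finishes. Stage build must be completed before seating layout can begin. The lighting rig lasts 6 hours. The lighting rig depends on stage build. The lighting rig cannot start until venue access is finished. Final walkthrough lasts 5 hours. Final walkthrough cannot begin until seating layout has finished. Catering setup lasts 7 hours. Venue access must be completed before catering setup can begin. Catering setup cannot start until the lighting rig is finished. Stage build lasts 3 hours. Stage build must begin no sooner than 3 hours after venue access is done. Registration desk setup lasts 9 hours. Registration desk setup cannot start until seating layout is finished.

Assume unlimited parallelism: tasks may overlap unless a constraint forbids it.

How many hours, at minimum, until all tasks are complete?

33

Venue access cannot begin until its own release at hour 1. It runs from hour 1 to 1 + 2 = hour 3.
Stage build waits on venue access (finishes hour 3, plus 3-hour gap → hour 6), so it starts at hour 6 and finishes at 6 + 3 = hour 9.
The lighting rig has to wait for stage build (finishes hour 9); venue access (finishes hour 3). The latest of these is hour 9, so the lighting rig runs hour 9 to 9 + 6 = hour 15.
For catering setup: venue access (finishes hour 3); the lighting rig (finishes hour 15). Taking the maximum gives a start of hour 15, and it finishes at 15 + 7 = hour 22.
Seating layout needs all of the lighting rig (finishes hour 15, plus 2-hour gap → hour 17); stage build (finishes hour 9). That puts its earliest start at hour 17; it finishes at 17 + 1 = hour 18.
Final walkthrough cannot begin until seating layout (finishes hour 18). It runs from hour 18 to 18 + 5 = hour 23.
Registration desk setup cannot begin until seating layout (finishes hour 18). It runs from hour 18 to 18 + 9 = hour 27.
Sound check cannot start until registration desk setup (finishes hour 27); the lighting rig (finishes hour 15); venue access (finishes hour 3). The controlling bound is hour 27, so sound check finishes at 27 + 6 = hour 33.
All tasks are finished once the last one completes. Finish times: Venue access at 3, Stage build at 9, The lighting rig at 15, Seating layout at 18, Registration desk setup at 27, Catering setup at 22, Sound check at 33, Final walkthrough at 23. The latest is hour 33.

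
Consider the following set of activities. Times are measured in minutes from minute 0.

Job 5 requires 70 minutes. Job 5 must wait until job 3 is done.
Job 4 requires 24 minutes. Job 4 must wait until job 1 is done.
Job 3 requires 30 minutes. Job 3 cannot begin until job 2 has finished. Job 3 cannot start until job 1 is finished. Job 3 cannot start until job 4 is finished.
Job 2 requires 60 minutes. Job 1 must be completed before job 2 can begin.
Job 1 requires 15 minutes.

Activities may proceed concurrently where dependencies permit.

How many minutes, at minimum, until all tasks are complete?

175

Nothing blocks job 1, so it runs from minute 0 to minute 15.
After job 1 (finishes minute 15), job 4 can start at minute 15 and finishes at minute 39.
Job 2 waits on job 1 (finishes minute 15), so it starts at minute 15 and finishes at 15 + 60 = minute 75.
Job 3 has to wait for job 2 (finishes minute 75); job 1 (finishes minute 15); job 4 (finishes minute 39). The latest of these is minute 75, so job 3 runs minute 75 to 75 + 30 = minute 105.
Job 5 cannot begin until job 3 (finishes minute 105). It runs from minute 105 to 105 + 70 = minute 175.
All tasks are finished once the last one completes. Finish times: Job 1 at 15, Job 2 at 75, Job 3 at 105, Job 4 at 39, Job 5 at 175. The latest is minute 175.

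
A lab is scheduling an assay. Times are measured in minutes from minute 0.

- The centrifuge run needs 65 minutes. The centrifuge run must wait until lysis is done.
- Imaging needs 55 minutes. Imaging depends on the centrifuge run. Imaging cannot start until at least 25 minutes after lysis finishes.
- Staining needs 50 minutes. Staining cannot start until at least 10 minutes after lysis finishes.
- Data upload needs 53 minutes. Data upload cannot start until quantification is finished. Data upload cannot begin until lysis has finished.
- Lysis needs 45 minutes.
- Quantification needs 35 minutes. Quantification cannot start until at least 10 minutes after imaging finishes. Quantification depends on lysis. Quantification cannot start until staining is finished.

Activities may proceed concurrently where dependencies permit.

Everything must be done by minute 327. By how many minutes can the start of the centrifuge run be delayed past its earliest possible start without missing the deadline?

64

Nothing blocks lysis, so it runs from minute 0 to minute 45.
After lysis (finishes minute 45), the centrifuge run can start at minute 45 and finishes at minute 110.

Working backward from the deadline:
To finish by minute 327, data upload (duration 53) must start no later than minute 274.
Quantification has to be done before data upload (must start by minute 274). That means finishing by minute 274, i.e. starting by 274 − 35 = minute 239.
Imaging has to be done before quantification (must start by minute 239, minus 10-minute gap → minute 229). That means finishing by minute 229, i.e. starting by 229 − 55 = minute 174.
The centrifuge run feeds into imaging (must start by minute 174); so the centrifuge run must finish by minute 174 and therefore start by minute 109.
So the centrifuge run can start as early as minute 45 and as late as minute 109, giving 109 − 45 = 64 minutes of slack.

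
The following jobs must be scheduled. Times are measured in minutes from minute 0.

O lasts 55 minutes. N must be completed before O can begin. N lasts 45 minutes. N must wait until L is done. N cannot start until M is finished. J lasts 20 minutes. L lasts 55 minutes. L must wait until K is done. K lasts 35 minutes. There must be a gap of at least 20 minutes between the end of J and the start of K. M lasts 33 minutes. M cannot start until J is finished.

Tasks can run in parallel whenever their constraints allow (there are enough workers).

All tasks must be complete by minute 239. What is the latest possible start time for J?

O has no dependents, so it just needs to finish by minute 239. Starting by 239 − 55 = minute 184 achieves that.
N must finish before O (must start by minute 184). With a 45-minute duration, N must start by 184 − 45 = minute 139.
L has to be done before N (must start by minute 139). That means finishing by minute 139, i.e. starting by 139 − 55 = minute 84.
K has to be done before L (must start by minute 84). That means finishing by minute 84, i.e. starting by 84 − 35 = minute 49.
Since N (must start by minute 139) depends on it, M must finish by minute 139. Backing off its 33-minute duration gives a latest start of minute 106.
J feeds K (must start by minute 49, minus 20-minute gap → minute 29); M (must start by minute 106). Taking the minimum, J must finish by minute 29 and start by 29 − 20 = minute 9.

9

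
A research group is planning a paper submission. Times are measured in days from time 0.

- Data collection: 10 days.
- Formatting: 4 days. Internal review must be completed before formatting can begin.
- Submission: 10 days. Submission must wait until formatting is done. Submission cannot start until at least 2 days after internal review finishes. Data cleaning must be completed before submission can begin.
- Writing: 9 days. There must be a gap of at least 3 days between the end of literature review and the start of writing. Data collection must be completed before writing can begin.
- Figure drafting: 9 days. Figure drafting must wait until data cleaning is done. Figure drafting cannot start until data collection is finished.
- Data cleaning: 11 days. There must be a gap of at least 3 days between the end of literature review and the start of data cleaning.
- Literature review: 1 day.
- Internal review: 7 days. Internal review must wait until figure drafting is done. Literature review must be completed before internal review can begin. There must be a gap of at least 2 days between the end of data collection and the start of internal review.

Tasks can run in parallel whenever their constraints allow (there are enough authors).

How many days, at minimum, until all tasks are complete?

45

Data collection can start immediately at day 0; it finishes at day 10.
Nothing blocks literature review, so it runs from day 0 to day 1.
Writing needs all of literature review (finishes day 1, plus 3-day gap → day 4); data collection (finishes day 10). That puts its earliest start at day 10; it finishes at 10 + 9 = day 19.
Data cleaning waits on literature review (finishes day 1, plus 3-day gap → day 4), so it starts at day 4 and finishes at 4 + 11 = day 15.
For figure drafting: data cleaning (finishes day 15); data collection (finishes day 10). Taking the maximum gives a start of day 15, and it finishes at 15 + 9 = day 24.
Internal review needs all of figure drafting (finishes day 24); literature review (finishes day 1); data collection (finishes day 10, plus 2-day gap → day 12). That puts its earliest start at day 24; it finishes at 24 + 7 = day 31.
After internal review (finishes day 31), formatting can start at day 31 and finishes at day 35.
Submission has to wait for formatting (finishes day 35); internal review (finishes day 31, plus 2-day gap → day 33); data cleaning (finishes day 15). The latest of these is day 35, so submission runs day 35 to 35 + 10 = day 45.
All tasks are finished once the last one completes. Finish times: Literature review at 1, Data collection at 10, Data cleaning at 15, Figure drafting at 24, Writing at 19, Internal review at 31, Formatting at 35, Submission at 45. The latest is day 45.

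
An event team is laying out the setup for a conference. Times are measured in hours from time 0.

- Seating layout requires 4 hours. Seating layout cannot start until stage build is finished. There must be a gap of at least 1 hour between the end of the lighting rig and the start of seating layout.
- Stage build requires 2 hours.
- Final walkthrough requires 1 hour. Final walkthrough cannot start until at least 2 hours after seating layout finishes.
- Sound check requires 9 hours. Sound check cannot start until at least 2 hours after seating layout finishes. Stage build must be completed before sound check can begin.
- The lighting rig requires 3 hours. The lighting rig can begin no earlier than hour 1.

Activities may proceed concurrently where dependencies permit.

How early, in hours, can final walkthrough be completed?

The lighting rig waits on its own release at hour 1, so it starts at hour 1 and finishes at 1 + 3 = hour 4.
Stage build has no prerequisites, so it starts at hour 0 and finishes at hour 2.
Seating layout cannot start until stage build (finishes hour 2); the lighting rig (finishes hour 4, plus 1-hour gap → hour 5). The controlling bound is hour 5, so seating layout finishes at 5 + 4 = hour 9.
Final walkthrough waits on seating layout (finishes hour 9, plus 2-hour gap → hour 11), so it starts at hour 11 and finishes at 11 + 1 = hour 12.

12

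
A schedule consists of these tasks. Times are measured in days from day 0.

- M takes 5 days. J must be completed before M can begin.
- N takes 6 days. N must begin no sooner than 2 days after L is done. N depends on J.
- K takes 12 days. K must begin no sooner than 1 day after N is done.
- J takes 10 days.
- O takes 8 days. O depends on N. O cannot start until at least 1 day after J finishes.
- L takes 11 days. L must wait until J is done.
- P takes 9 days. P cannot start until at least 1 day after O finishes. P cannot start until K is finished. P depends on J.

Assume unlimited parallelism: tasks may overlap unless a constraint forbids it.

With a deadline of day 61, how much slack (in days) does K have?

J has no prerequisites, so it starts at day 0 and finishes at day 10.
After J (finishes day 10), L can start at day 10 and finishes at day 21.
N has to wait for L (finishes day 21, plus 2-day gap → day 23); J (finishes day 10). The latest of these is day 23, so N runs day 23 to 23 + 6 = day 29.
After N (finishes day 29, plus 1-day gap → day 30), K can start at day 30 and finishes at day 42.

Working backward from the deadline:
P has no dependents, so it just needs to finish by day 61. Starting by 61 − 9 = day 52 achieves that.
K feeds into P (must start by day 52); so K must finish by day 52 and therefore start by day 40.
So K can start as early as day 30 and as late as day 40, giving 40 − 30 = 10 days of slack.

10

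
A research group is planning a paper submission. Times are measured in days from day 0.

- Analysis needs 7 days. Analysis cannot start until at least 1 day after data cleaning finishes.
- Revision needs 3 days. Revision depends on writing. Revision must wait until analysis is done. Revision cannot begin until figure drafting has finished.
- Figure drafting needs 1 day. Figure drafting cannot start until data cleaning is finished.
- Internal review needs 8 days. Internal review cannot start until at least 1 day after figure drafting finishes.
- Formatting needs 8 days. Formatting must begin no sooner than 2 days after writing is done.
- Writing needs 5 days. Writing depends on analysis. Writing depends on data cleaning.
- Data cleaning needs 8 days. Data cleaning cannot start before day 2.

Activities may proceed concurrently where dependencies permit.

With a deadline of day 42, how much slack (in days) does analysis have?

9

Data cleaning cannot begin until its own release at day 2. It runs from day 2 to 2 + 8 = day 10.
Analysis waits on data cleaning (finishes day 10, plus 1-day gap → day 11), so it starts at day 11 and finishes at 11 + 7 = day 18.

Working backward from the deadline:
To finish by day 42, revision (duration 3) must start no later than day 39.
Formatting has no dependents, so it just needs to finish by day 42. Starting by 42 − 8 = day 34 achieves that.
Writing must finish in time for revision (must start by day 39); formatting (must start by day 34, minus 2-day gap → day 32). The tightest is day 32, so writing must start by 32 − 5 = day 27.
For analysis: writing (must start by day 27); revision (must start by day 39). The most restrictive is day 27; with a 7-day duration, analysis must start by day 20.
So analysis can start as early as day 11 and as late as day 20, giving 20 − 11 = 9 days of slack.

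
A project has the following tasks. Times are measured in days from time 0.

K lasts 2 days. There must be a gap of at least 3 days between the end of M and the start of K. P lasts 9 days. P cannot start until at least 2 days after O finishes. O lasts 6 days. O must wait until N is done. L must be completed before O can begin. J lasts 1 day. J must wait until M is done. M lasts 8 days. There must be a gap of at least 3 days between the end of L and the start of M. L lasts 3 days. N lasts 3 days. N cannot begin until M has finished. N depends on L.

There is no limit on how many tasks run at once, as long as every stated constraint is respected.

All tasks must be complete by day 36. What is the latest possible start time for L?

2

J has no dependents, so it just needs to finish by day 36. Starting by 36 − 1 = day 35 achieves that.
K must finish by day 36; it takes 2 days, so it must start by 36 − 2 = day 34.
To finish by day 36, P (duration 9) must start no later than day 27.
Since P (must start by day 27, minus 2-day gap → day 25) depends on it, O must finish by day 25. Backing off its 6-day duration gives a latest start of day 19.
N must finish before O (must start by day 19). With a 3-day duration, N must start by 19 − 3 = day 16.
M has several dependents: J (must start by day 35); K (must start by day 34, minus 3-day gap → day 31); N (must start by day 16). The earliest of those limits is day 16, so M must start by 16 − 8 = day 8.
L has several dependents: M (must start by day 8, minus 3-day gap → day 5); N (must start by day 16); O (must start by day 19). The earliest of those limits is day 5, so L must start by 5 − 3 = day 2.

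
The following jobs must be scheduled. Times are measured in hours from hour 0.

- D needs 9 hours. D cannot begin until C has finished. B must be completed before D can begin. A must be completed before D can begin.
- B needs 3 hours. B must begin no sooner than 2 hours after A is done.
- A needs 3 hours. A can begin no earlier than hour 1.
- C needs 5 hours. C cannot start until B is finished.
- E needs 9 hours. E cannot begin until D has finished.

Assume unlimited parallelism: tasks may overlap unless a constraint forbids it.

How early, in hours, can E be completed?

32

A waits on its own release at hour 1, so it starts at hour 1 and finishes at 1 + 3 = hour 4.
After A (finishes hour 4, plus 2-hour gap → hour 6), B can start at hour 6 and finishes at hour 9.
C cannot begin until B (finishes hour 9). It runs from hour 9 to 9 + 5 = hour 14.
For D: C (finishes hour 14); B (finishes hour 9); A (finishes hour 4). Taking the maximum gives a start of hour 14, and it finishes at 14 + 9 = hour 23.
After D (finishes hour 23), E can start at hour 23 and finishes at hour 32.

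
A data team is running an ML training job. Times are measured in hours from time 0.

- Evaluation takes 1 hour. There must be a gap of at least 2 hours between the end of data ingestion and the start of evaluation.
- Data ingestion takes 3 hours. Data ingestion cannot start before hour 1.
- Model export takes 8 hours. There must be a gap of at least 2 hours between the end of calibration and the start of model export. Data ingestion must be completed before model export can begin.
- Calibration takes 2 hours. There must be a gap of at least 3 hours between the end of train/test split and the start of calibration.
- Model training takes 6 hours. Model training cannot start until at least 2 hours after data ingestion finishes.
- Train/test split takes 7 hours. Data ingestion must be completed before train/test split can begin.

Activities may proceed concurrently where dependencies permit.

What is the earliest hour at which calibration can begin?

Data ingestion waits on its own release at hour 1, so it starts at hour 1 and finishes at 1 + 3 = hour 4.
After data ingestion (finishes hour 4), train/test split can start at hour 4 and finishes at hour 11.
Calibration waits on train/test split (finishes hour 11, plus 3-hour gap → hour 14), so the earliest it can start is hour 14.

14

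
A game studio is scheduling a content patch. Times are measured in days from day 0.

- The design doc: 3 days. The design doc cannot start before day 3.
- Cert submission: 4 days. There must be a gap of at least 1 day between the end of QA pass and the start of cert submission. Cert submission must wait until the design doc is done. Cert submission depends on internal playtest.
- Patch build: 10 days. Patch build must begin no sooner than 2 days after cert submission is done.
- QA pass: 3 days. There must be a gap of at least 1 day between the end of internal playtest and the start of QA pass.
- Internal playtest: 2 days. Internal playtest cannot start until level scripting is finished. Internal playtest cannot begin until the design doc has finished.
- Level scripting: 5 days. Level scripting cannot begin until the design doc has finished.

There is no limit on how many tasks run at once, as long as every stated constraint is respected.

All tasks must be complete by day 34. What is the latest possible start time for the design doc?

Patch build has no dependents, so it just needs to finish by day 34. Starting by 34 − 10 = day 24 achieves that.
Since patch build (must start by day 24, minus 2-day gap → day 22) depends on it, cert submission must finish by day 22. Backing off its 4-day duration gives a latest start of day 18.
Since cert submission (must start by day 18, minus 1-day gap → day 17) depends on it, QA pass must finish by day 17. Backing off its 3-day duration gives a latest start of day 14.
For internal playtest: QA pass (must start by day 14, minus 1-day gap → day 13); cert submission (must start by day 18). The most restrictive is day 13; with a 2-day duration, internal playtest must start by day 11.
Level scripting must finish before internal playtest (must start by day 11). With a 5-day duration, level scripting must start by 11 − 5 = day 6.
The design doc feeds level scripting (must start by day 6); internal playtest (must start by day 11); cert submission (must start by day 18). Taking the minimum, the design doc must finish by day 6 and start by 6 − 3 = day 3.

3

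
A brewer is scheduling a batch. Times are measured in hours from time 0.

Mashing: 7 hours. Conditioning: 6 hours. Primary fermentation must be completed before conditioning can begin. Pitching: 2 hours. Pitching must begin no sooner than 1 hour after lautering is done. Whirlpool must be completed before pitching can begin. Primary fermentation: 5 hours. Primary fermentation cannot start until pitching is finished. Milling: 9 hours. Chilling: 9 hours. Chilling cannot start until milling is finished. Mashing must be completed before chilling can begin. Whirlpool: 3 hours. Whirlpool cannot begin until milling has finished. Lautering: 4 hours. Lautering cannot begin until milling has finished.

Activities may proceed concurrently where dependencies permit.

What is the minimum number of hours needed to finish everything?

Nothing blocks mashing, so it runs from hour 0 to hour 7.
Milling can start immediately at hour 0; it finishes at hour 9.
Chilling has to wait for milling (finishes hour 9); mashing (finishes hour 7). The latest of these is hour 9, so chilling runs hour 9 to 9 + 9 = hour 18.
After milling (finishes hour 9), whirlpool can start at hour 9 and finishes at hour 12.
After milling (finishes hour 9), lautering can start at hour 9 and finishes at hour 13.
Pitching cannot start until lautering (finishes hour 13, plus 1-hour gap → hour 14); whirlpool (finishes hour 12). The controlling bound is hour 14, so pitching finishes at 14 + 2 = hour 16.
Primary fermentation cannot begin until pitching (finishes hour 16). It runs from hour 16 to 16 + 5 = hour 21.
After primary fermentation (finishes hour 21), conditioning can start at hour 21 and finishes at hour 27.
All tasks are finished once the last one completes. Finish times: Milling at 9, Mashing at 7, Lautering at 13, Whirlpool at 12, Chilling at 18, Pitching at 16, Primary fermentation at 21, Conditioning at 27. The latest is hour 27.

27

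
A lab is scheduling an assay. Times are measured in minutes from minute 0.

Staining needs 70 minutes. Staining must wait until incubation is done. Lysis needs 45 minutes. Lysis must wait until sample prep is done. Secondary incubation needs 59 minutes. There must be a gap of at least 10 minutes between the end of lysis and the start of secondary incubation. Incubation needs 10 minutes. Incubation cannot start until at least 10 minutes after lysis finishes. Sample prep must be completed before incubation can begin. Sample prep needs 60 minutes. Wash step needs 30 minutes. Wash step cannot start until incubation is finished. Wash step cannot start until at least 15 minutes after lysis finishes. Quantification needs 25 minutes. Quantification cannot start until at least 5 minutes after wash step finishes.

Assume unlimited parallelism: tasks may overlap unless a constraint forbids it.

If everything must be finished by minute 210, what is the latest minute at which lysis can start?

Quantification must finish by minute 210; it takes 25 minutes, so it must start by 210 − 25 = minute 185.
Since quantification (must start by minute 185, minus 5-minute gap → minute 180) depends on it, wash step must finish by minute 180. Backing off its 30-minute duration gives a latest start of minute 150.
Staining must finish by minute 210; it takes 70 minutes, so it must start by 210 − 70 = minute 140.
Incubation feeds wash step (must start by minute 150); staining (must start by minute 140). Taking the minimum, incubation must finish by minute 140 and start by 140 − 10 = minute 130.
Secondary incubation has no dependents, so it just needs to finish by minute 210. Starting by 210 − 59 = minute 151 achieves that.
Lysis must finish in time for incubation (must start by minute 130, minus 10-minute gap → minute 120); wash step (must start by minute 150, minus 15-minute gap → minute 135); secondary incubation (must start by minute 151, minus 10-minute gap → minute 141). The tightest is minute 120, so lysis must start by 120 − 45 = minute 75.

75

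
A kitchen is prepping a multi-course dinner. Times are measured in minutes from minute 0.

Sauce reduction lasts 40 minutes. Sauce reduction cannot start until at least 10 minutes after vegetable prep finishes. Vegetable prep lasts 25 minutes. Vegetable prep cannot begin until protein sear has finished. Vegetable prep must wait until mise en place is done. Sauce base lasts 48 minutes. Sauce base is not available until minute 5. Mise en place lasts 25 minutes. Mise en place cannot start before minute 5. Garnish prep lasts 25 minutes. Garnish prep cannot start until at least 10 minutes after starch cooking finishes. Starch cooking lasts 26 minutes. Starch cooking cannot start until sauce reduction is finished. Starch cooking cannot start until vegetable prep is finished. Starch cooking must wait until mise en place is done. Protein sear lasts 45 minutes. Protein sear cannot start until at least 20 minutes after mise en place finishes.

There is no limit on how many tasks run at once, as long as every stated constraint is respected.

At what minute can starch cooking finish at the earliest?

Mise en place waits on its own release at minute 5, so it starts at minute 5 and finishes at 5 + 25 = minute 30.
Protein sear waits on mise en place (finishes minute 30, plus 20-minute gap → minute 50), so it starts at minute 50 and finishes at 50 + 45 = minute 95.
Vegetable prep cannot start until protein sear (finishes minute 95); mise en place (finishes minute 30). The controlling bound is minute 95, so vegetable prep finishes at 95 + 25 = minute 120.
Sauce reduction waits on vegetable prep (finishes minute 120, plus 10-minute gap → minute 130), so it starts at minute 130 and finishes at 130 + 40 = minute 170.
Starch cooking cannot start until sauce reduction (finishes minute 170); vegetable prep (finishes minute 120); mise en place (finishes minute 30). The controlling bound is minute 170, so starch cooking finishes at 170 + 26 = minute 196.

196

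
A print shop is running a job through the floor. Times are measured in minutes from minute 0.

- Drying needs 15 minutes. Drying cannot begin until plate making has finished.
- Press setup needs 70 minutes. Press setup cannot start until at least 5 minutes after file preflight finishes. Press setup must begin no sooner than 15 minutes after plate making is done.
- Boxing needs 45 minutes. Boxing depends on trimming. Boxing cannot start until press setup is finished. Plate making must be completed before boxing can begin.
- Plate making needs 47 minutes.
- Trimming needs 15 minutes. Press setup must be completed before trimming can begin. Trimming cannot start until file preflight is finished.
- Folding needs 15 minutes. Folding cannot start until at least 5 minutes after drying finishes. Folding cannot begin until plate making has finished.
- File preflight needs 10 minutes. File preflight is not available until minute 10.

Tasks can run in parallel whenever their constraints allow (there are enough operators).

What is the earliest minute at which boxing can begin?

Nothing blocks plate making, so it runs from minute 0 to minute 47.
File preflight cannot begin until its own release at minute 10. It runs from minute 10 to 10 + 10 = minute 20.
For press setup: file preflight (finishes minute 20, plus 5-minute gap → minute 25); plate making (finishes minute 47, plus 15-minute gap → minute 62). Taking the maximum gives a start of minute 62, and it finishes at 62 + 70 = minute 132.
For trimming: press setup (finishes minute 132); file preflight (finishes minute 20). Taking the maximum gives a start of minute 132, and it finishes at 132 + 15 = minute 147.
Boxing waits on trimming (finishes minute 147); press setup (finishes minute 132); plate making (finishes minute 47). The latest of these is minute 147, which is the earliest boxing can start.

147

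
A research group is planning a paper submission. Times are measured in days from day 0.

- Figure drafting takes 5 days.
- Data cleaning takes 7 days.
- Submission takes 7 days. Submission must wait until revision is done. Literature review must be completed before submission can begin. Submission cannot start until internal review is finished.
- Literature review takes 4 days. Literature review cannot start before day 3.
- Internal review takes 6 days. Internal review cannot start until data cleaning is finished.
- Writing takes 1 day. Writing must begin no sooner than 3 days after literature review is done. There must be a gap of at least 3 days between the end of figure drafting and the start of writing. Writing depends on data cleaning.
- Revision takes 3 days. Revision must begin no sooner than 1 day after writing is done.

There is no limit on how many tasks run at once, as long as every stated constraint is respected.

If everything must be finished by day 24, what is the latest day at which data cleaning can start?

4

To finish by day 24, submission (duration 7) must start no later than day 17.
Revision feeds into submission (must start by day 17); so revision must finish by day 17 and therefore start by day 14.
Writing has to be done before revision (must start by day 14, minus 1-day gap → day 13). That means finishing by day 13, i.e. starting by 13 − 1 = day 12.
Internal review has to be done before submission (must start by day 17). That means finishing by day 17, i.e. starting by 17 − 6 = day 11.
Data cleaning must finish in time for writing (must start by day 12); internal review (must start by day 11). The tightest is day 11, so data cleaning must start by 11 − 7 = day 4.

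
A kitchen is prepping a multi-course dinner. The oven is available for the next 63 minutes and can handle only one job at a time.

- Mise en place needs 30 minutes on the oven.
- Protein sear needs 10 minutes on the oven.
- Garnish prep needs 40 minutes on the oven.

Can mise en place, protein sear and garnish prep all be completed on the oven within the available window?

Running back to back, the jobs need 30 + 10 + 40 = 80 minutes on the oven.
Since 80 > 63, they cannot all fit.

No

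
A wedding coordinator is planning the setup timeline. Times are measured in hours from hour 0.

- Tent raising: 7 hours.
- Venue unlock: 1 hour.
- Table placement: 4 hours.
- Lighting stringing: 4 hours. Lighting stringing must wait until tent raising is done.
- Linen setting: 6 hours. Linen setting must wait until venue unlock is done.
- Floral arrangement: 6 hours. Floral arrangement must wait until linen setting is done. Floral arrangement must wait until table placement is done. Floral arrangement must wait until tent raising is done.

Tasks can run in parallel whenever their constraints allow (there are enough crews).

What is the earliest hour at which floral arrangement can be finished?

Table placement can start immediately at hour 0; it finishes at hour 4.
Nothing blocks tent raising, so it runs from hour 0 to hour 7.
Venue unlock can start immediately at hour 0; it finishes at hour 1.
After venue unlock (finishes hour 1), linen setting can start at hour 1 and finishes at hour 7.
For floral arrangement: linen setting (finishes hour 7); table placement (finishes hour 4); tent raising (finishes hour 7). Taking the maximum gives a start of hour 7, and it finishes at 7 + 6 = hour 13.

13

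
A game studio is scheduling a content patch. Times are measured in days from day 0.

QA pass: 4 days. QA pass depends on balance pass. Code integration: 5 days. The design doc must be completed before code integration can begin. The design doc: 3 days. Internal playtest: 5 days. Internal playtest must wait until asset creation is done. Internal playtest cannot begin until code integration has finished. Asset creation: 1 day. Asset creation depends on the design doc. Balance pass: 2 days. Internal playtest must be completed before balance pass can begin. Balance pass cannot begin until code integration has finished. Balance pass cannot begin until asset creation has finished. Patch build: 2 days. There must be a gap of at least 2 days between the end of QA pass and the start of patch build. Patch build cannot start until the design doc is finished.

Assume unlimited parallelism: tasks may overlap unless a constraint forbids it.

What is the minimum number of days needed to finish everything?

The design doc has no prerequisites, so it starts at day 0 and finishes at day 3.
After the design doc (finishes day 3), code integration can start at day 3 and finishes at day 8.
After the design doc (finishes day 3), asset creation can start at day 3 and finishes at day 4.
Internal playtest has to wait for asset creation (finishes day 4); code integration (finishes day 8). The latest of these is day 8, so internal playtest runs day 8 to 8 + 5 = day 13.
Balance pass cannot start until internal playtest (finishes day 13); code integration (finishes day 8); asset creation (finishes day 4). The controlling bound is day 13, so balance pass finishes at 13 + 2 = day 15.
After balance pass (finishes day 15), QA pass can start at day 15 and finishes at day 19.
For patch build: QA pass (finishes day 19, plus 2-day gap → day 21); the design doc (finishes day 3). Taking the maximum gives a start of day 21, and it finishes at 21 + 2 = day 23.
All tasks are finished once the last one completes. Finish times: The design doc at 3, Asset creation at 4, Code integration at 8, Internal playtest at 13, Balance pass at 15, QA pass at 19, Patch build at 23. The latest is day 23.

23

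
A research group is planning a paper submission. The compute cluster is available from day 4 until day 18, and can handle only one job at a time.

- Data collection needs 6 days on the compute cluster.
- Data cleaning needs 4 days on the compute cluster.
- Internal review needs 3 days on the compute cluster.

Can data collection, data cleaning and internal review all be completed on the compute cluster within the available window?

Yes

The compute cluster window is 18 − 4 = 14 days.
Running back to back, the jobs need 6 + 4 + 3 = 13 days on the compute cluster.
Since 13 ≤ 14, they fit within the window.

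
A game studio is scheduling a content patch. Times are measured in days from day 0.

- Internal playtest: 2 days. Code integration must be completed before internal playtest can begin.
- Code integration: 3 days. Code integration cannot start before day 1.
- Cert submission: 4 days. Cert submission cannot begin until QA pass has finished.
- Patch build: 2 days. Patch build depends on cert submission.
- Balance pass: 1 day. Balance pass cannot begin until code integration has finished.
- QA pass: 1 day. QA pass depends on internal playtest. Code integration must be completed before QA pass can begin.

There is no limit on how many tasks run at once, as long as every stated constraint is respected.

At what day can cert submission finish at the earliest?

11

Code integration waits on its own release at day 1, so it starts at day 1 and finishes at 1 + 3 = day 4.
Internal playtest waits on code integration (finishes day 4), so it starts at day 4 and finishes at 4 + 2 = day 6.
For QA pass: internal playtest (finishes day 6); code integration (finishes day 4). Taking the maximum gives a start of day 6, and it finishes at 6 + 1 = day 7.
Cert submission waits on QA pass (finishes day 7), so it starts at day 7 and finishes at 7 + 4 = day 11.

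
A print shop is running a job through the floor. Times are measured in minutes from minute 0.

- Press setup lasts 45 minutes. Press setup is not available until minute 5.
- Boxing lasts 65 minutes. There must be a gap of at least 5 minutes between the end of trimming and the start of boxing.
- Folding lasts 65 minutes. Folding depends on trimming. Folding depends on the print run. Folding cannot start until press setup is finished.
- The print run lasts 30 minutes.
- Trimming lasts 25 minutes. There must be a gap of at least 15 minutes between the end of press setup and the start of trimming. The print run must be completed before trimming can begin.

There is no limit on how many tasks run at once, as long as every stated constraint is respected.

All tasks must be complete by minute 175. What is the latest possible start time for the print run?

50

Folding has no dependents, so it just needs to finish by minute 175. Starting by 175 − 65 = minute 110 achieves that.
To finish by minute 175, boxing (duration 65) must start no later than minute 110.
For trimming: folding (must start by minute 110); boxing (must start by minute 110, minus 5-minute gap → minute 105). The most restrictive is minute 105; with a 25-minute duration, trimming must start by minute 80.
The print run feeds trimming (must start by minute 80); folding (must start by minute 110). Taking the minimum, the print run must finish by minute 80 and start by 80 − 30 = minute 50.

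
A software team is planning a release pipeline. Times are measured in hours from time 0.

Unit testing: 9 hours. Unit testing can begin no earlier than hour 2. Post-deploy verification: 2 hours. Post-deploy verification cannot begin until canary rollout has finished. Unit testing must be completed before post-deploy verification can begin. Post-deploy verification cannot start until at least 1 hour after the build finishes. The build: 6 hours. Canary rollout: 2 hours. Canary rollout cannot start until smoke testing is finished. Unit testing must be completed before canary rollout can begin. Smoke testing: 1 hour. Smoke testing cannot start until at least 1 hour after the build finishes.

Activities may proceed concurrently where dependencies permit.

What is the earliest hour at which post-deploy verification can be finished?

Unit testing cannot begin until its own release at hour 2. It runs from hour 2 to 2 + 9 = hour 11.
The build has no prerequisites, so it starts at hour 0 and finishes at hour 6.
Smoke testing cannot begin until the build (finishes hour 6, plus 1-hour gap → hour 7). It runs from hour 7 to 7 + 1 = hour 8.
Canary rollout has to wait for smoke testing (finishes hour 8); unit testing (finishes hour 11). The latest of these is hour 11, so canary rollout runs hour 11 to 11 + 2 = hour 13.
For post-deploy verification: canary rollout (finishes hour 13); unit testing (finishes hour 11); the build (finishes hour 6, plus 1-hour gap → hour 7). Taking the maximum gives a start of hour 13, and it finishes at 13 + 2 = hour 15.

15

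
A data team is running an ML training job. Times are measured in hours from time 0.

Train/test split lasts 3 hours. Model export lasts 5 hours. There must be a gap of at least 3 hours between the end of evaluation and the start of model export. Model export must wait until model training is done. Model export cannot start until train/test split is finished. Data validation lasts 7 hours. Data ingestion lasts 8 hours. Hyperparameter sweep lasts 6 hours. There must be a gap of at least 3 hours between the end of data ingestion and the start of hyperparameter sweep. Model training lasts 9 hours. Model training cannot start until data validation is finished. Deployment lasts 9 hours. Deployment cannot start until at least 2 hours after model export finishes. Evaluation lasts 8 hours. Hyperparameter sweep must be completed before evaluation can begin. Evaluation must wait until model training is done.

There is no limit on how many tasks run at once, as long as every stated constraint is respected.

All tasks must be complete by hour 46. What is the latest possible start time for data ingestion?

Deployment has no dependents, so it just needs to finish by hour 46. Starting by 46 − 9 = hour 37 achieves that.
Model export feeds into deployment (must start by hour 37, minus 2-hour gap → hour 35); so model export must finish by hour 35 and therefore start by hour 30.
Evaluation feeds into model export (must start by hour 30, minus 3-hour gap → hour 27); so evaluation must finish by hour 27 and therefore start by hour 19.
Hyperparameter sweep has to be done before evaluation (must start by hour 19). That means finishing by hour 19, i.e. starting by 19 − 6 = hour 13.
Since hyperparameter sweep (must start by hour 13, minus 3-hour gap → hour 10) depends on it, data ingestion must finish by hour 10. Backing off its 8-hour duration gives a latest start of hour 2.

2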